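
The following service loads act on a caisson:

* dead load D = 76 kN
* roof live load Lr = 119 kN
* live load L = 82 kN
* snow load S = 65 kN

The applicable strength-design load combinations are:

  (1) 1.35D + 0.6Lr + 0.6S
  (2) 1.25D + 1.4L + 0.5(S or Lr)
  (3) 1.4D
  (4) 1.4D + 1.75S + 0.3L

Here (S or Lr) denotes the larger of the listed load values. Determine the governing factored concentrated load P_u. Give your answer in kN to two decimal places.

269.30 kN

(S or Lr) → Lr = 119 kN.
(1) 1.35(76) + 0.6(119) + 0.6(65) = 213.00
(2) 1.25(76) + 1.4(82) + 0.5(119) = 269.30
(3) 1.4(76) = 106.40
(4) 1.4(76) + 1.75(65) + 0.3(82) = 244.75
The controlling combination is 2, giving 269.30 kN.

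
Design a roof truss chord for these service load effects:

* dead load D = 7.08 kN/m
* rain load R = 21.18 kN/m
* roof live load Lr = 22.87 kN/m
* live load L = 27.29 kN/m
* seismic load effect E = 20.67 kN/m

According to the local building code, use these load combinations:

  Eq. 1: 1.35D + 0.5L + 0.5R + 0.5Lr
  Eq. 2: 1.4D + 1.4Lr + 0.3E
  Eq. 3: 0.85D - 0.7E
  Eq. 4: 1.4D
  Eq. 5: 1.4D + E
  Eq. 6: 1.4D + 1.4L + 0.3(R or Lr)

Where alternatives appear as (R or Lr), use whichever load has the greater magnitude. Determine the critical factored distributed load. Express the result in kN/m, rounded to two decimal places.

(R or Lr) → Lr = 22.87 kN/m.
Eq. 1: 1.35(7.08) + 0.5(27.29) + 0.5(21.18) + 0.5(22.87) = 45.23
Eq. 2: 1.4(7.08) + 1.4(22.87) + 0.3(20.67) = 9.91 + 32.02 + 6.20 = 48.13
Eq. 3: 0.85(7.08) - 0.7(20.67) = 6.02 - 14.47 = -8.45
Eq. 4: 1.4(7.08) = 9.91
Eq. 5: 1.4(7.08) + 1.0(20.67) = 9.91 + 20.67 = 30.58
Eq. 6: 1.4(7.08) + 1.4(27.29) + 0.3(22.87) = 9.91 + 38.21 + 6.86 = 54.98
Maximum is from combination 6.

54.98 kN/m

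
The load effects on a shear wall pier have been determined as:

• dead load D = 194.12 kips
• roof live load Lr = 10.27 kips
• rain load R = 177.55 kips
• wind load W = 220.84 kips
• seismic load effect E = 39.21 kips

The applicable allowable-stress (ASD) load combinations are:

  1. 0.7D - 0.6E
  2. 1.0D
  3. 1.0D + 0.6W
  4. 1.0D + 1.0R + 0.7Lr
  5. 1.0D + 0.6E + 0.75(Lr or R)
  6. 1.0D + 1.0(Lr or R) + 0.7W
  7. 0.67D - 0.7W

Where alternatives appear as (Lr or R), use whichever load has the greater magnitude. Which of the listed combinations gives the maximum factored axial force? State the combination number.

(Lr or R) → R = 177.55 kips.
1. 0.7(194.12) - 0.6(39.21) = 112.36
2. 1.0(194.12) = 194.12
3. 1.0(194.12) + 0.6(220.84) = 194.12 + 132.50 = 326.62
4. 1.0(194.12) + 1.0(177.55) + 0.7(10.27) = 194.12 + 177.55 + 7.19 = 378.86
5. 1.0(194.12) + 0.6(39.21) + 0.75(177.55) = 194.12 + 23.53 + 133.16 = 350.81
6. 1.0(194.12) + 1.0(177.55) + 0.7(220.84) = 194.12 + 177.55 + 154.59 = 526.26
7. 0.67(194.12) - 0.7(220.84) = 130.06 - 154.59 = -24.53
The largest value is 526.26 kips from combination 6.

Combination 6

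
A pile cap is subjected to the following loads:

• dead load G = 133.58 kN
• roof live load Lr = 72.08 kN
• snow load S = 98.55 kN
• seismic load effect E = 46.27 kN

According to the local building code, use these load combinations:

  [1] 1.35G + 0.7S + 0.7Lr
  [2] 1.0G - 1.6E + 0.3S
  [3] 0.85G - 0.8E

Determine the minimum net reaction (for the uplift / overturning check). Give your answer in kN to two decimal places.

[1] 1.35(133.58) + 0.7(98.55) + 0.7(72.08) = 299.77
[2] 1.0(133.58) - 1.6(46.27) + 0.3(98.55) = 89.11
[3] 0.85(133.58) - 0.8(46.27) = 76.53
Combination 3 gives the minimum: 76.53 kN.

76.53 kN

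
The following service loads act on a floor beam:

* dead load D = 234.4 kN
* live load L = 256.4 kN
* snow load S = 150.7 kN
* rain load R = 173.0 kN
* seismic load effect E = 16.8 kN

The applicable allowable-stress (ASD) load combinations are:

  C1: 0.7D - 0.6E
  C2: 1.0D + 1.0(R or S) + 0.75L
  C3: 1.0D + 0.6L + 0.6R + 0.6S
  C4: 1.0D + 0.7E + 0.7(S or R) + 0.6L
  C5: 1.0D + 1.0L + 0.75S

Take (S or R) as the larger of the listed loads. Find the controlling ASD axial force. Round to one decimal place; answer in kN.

603.8 kN

(R or S) → R = 173.0 kN; (S or R) → R = 173.0 kN.
C1: 0.7(234.4) - 0.6(16.8) = 154.0
C2: 1.0(234.4) + 1.0(173.0) + 0.75(256.4) = 599.7
C3: 1.0(234.4) + 0.6(256.4) + 0.6(173.0) + 0.6(150.7) = 582.5
C4: 1.0(234.4) + 0.7(16.8) + 0.7(173.0) + 0.6(256.4) = 521.1
C5: 1.0(234.4) + 1.0(256.4) + 0.75(150.7) = 603.8
The controlling combination is 5, giving 603.8 kN.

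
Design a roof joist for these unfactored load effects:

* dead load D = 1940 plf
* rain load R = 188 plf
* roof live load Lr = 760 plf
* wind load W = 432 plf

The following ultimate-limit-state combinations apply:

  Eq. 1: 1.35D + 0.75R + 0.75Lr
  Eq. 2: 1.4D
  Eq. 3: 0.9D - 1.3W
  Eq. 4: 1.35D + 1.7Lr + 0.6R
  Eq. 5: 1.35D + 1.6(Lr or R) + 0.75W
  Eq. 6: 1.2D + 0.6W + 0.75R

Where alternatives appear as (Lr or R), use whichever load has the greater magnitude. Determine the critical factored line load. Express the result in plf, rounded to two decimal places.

4159.00 plf

(Lr or R) → Lr = 760 plf.
Eq. 1: 1.35(1940) + 0.75(188) + 0.75(760) = 3330.00
Eq. 2: 1.4(1940) = 2716.00
Eq. 3: 0.9(1940) - 1.3(432) = 1184.40
Eq. 4: 1.35(1940) + 1.7(760) + 0.6(188) = 4023.80
Eq. 5: 1.35(1940) + 1.6(760) + 0.75(432) = 4159.00
Eq. 6: 1.2(1940) + 0.6(432) + 0.75(188) = 2728.20
Combination 5 governs: w_u = 4159.00 plf.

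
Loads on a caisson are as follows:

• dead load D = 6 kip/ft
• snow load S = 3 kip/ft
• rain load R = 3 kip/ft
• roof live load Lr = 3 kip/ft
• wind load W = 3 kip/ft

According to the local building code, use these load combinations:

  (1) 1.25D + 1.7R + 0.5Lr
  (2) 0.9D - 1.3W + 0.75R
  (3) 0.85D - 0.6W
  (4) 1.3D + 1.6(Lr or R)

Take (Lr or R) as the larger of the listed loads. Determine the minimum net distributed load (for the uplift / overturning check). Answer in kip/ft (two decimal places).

3.30 kip/ft

(Lr or R) → Lr = 3 kip/ft.
(1) 1.25(6) + 1.7(3) + 0.5(3) = 14.10
(2) 0.9(6) - 1.3(3) + 0.75(3) = 3.75
(3) 0.85(6) - 0.6(3) = 3.30
(4) 1.3(6) + 1.6(3) = 12.60
Combination 3 gives the minimum: 3.30 kip/ft.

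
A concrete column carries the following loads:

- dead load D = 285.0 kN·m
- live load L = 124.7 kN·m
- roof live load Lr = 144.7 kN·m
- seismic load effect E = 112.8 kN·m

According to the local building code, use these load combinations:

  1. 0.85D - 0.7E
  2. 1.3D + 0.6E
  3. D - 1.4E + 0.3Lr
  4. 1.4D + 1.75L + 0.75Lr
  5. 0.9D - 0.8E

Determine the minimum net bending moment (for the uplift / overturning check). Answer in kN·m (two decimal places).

1. 0.85(285.0) - 0.7(112.8) = 242.25 - 78.96 = 163.29
2. 1.3(285.0) + 0.6(112.8) = 370.50 + 67.68 = 438.18
3. 1.0(285.0) - 1.4(112.8) + 0.3(144.7) = 285.00 - 157.92 + 43.41 = 170.49
4. 1.4(285.0) + 1.75(124.7) + 0.75(144.7) = 725.75
5. 0.9(285.0) - 0.8(112.8) = 256.50 - 90.24 = 166.26
Combination 1 gives the minimum: 163.29 kN·m.

163.29 kN·m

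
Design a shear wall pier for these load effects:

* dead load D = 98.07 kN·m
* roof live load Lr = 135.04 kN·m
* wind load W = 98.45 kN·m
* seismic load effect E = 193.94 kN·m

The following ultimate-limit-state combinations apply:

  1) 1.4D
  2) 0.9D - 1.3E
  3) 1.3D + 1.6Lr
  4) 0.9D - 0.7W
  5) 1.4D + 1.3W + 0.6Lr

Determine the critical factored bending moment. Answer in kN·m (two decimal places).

1) 1.4(98.07) = 137.30
2) 0.9(98.07) - 1.3(193.94) = 88.26 - 252.12 = -163.86
3) 1.3(98.07) + 1.6(135.04) = 343.56
4) 0.9(98.07) - 0.7(98.45) = 19.35
5) 1.4(98.07) + 1.3(98.45) + 0.6(135.04) = 137.30 + 127.99 + 81.02 = 346.31
The controlling combination is 5, giving 346.31 kN·m.

346.31 kN·m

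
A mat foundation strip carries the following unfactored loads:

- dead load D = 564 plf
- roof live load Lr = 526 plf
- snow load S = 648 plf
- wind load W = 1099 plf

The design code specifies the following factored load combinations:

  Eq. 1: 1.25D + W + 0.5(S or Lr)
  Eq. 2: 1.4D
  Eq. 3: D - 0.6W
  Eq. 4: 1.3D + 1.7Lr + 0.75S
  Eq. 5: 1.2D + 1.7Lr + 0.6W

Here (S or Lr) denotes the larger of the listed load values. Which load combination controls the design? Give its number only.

Combination 5

(S or Lr) → S = 648 plf.
Eq. 1: 1.25(564) + 1.0(1099) + 0.5(648) = 2128.0
Eq. 2: 1.4(564) = 789.6
Eq. 3: 1.0(564) - 0.6(1099) = -95.4
Eq. 4: 1.3(564) + 1.7(526) + 0.75(648) = 2113.4
Eq. 5: 1.2(564) + 1.7(526) + 0.6(1099) = 2230.4
The largest value is 2230.4 plf from combination 5.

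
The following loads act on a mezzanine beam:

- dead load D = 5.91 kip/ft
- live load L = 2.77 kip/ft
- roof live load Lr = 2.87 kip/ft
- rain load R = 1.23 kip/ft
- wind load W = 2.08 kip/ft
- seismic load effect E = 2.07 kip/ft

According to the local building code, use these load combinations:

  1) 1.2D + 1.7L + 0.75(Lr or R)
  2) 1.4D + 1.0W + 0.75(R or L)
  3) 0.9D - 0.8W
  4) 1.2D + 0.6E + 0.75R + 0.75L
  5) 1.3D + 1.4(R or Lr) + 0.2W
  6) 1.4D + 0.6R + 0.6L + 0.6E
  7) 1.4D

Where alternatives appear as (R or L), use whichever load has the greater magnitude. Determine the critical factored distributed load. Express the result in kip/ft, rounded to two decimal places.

13.95 kip/ft

(Lr or R) → Lr = 2.87 kip/ft; (R or L) → L = 2.77 kip/ft; (R or Lr) → Lr = 2.87 kip/ft.
1) 1.2(5.91) + 1.7(2.77) + 0.75(2.87) = 7.09 + 4.71 + 2.15 = 13.95
2) 1.4(5.91) + 1.0(2.08) + 0.75(2.77) = 8.27 + 2.08 + 2.08 = 12.43
3) 0.9(5.91) - 0.8(2.08) = 5.32 - 1.66 = 3.66
4) 1.2(5.91) + 0.6(2.07) + 0.75(1.23) + 0.75(2.77) = 7.09 + 1.24 + 0.92 + 2.08 = 11.33
5) 1.3(5.91) + 1.4(2.87) + 0.2(2.08) = 7.68 + 4.02 + 0.42 = 12.12
6) 1.4(5.91) + 0.6(1.23) + 0.6(2.77) + 0.6(2.07) = 11.92
7) 1.4(5.91) = 8.27
The controlling combination is 1, giving 13.95 kip/ft.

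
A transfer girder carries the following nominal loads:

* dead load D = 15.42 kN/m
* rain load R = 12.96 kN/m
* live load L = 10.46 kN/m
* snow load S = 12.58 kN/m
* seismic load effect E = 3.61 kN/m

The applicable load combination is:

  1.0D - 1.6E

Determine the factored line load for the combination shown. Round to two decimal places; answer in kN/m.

9.64 kN/m

1.0(15.42) - 1.6(3.61) = 9.64
w_u = 9.64 kN/m.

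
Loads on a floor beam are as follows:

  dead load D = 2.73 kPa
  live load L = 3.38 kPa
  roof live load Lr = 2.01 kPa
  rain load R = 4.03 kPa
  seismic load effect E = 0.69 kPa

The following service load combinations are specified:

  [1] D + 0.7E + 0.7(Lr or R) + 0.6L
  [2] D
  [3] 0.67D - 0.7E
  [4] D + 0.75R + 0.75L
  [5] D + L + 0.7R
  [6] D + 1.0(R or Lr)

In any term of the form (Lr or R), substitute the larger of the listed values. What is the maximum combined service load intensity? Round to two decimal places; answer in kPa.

(Lr or R) → R = 4.03 kPa; (R or Lr) → R = 4.03 kPa.
[1] 1.0(2.73) + 0.7(0.69) + 0.7(4.03) + 0.6(3.38) = 2.73 + 0.48 + 2.82 + 2.03 = 8.06
[2] 1.0(2.73) = 2.73
[3] 0.67(2.73) - 0.7(0.69) = 1.83 - 0.48 = 1.35
[4] 1.0(2.73) + 0.75(4.03) + 0.75(3.38) = 2.73 + 3.02 + 2.54 = 8.29
[5] 1.0(2.73) + 1.0(3.38) + 0.7(4.03) = 2.73 + 3.38 + 2.82 = 8.93
[6] 1.0(2.73) + 1.0(4.03) = 2.73 + 4.03 = 6.76
Maximum is from combination 5.

8.93 kPa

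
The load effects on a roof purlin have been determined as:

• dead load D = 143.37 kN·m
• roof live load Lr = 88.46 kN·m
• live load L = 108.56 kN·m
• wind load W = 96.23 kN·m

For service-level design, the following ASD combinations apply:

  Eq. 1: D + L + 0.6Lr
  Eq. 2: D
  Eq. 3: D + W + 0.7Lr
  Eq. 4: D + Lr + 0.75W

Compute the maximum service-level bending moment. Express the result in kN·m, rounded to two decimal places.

Eq. 1: 1.0(143.37) + 1.0(108.56) + 0.6(88.46) = 305.01
Eq. 2: 1.0(143.37) = 143.37
Eq. 3: 1.0(143.37) + 1.0(96.23) + 0.7(88.46) = 301.52
Eq. 4: 1.0(143.37) + 1.0(88.46) + 0.75(96.23) = 304.00
Maximum is from combination 1.

305.01 kN·m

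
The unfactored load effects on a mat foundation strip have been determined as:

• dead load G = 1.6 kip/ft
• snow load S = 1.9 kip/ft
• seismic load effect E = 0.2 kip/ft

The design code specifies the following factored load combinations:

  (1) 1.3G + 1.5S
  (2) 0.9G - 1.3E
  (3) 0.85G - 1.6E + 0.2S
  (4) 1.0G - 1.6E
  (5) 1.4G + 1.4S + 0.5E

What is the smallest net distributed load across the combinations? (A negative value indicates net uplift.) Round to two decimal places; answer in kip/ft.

1.18 kip/ft

(1) 1.3(1.6) + 1.5(1.9) = 2.08 + 2.85 = 4.93
(2) 0.9(1.6) - 1.3(0.2) = 1.44 - 0.26 = 1.18
(3) 0.85(1.6) - 1.6(0.2) + 0.2(1.9) = 1.36 - 0.32 + 0.38 = 1.42
(4) 1.0(1.6) - 1.6(0.2) = 1.60 - 0.32 = 1.28
(5) 1.4(1.6) + 1.4(1.9) + 0.5(0.2) = 2.24 + 2.66 + 0.10 = 5.00
Combination 2 gives the minimum: 1.18 kip/ft.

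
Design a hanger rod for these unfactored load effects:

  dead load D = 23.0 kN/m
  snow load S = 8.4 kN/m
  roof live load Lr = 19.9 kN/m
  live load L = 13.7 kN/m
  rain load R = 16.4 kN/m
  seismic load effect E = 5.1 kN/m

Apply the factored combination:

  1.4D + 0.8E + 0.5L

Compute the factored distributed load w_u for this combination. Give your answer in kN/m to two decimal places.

43.13 kN/m

1.4(23.0) + 0.8(5.1) + 0.5(13.7) = 32.20 + 4.08 + 6.85 = 43.13
w_u = 43.13 kN/m.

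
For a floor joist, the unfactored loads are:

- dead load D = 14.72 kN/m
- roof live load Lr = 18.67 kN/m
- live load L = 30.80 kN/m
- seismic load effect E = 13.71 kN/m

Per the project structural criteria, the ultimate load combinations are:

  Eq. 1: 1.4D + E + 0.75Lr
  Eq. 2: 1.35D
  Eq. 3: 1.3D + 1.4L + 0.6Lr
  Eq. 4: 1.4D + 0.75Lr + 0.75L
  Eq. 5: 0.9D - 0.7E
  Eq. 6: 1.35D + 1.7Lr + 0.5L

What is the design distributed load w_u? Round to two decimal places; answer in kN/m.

73.46 kN/m

Eq. 1: 1.4(14.72) + 1.0(13.71) + 0.75(18.67) = 48.32
Eq. 2: 1.35(14.72) = 19.87
Eq. 3: 1.3(14.72) + 1.4(30.80) + 0.6(18.67) = 73.46
Eq. 4: 1.4(14.72) + 0.75(18.67) + 0.75(30.80) = 57.71
Eq. 5: 0.9(14.72) - 0.7(13.71) = 3.65
Eq. 6: 1.35(14.72) + 1.7(18.67) + 0.5(30.80) = 67.01
Combination 3 governs: w_u = 73.46 kN/m.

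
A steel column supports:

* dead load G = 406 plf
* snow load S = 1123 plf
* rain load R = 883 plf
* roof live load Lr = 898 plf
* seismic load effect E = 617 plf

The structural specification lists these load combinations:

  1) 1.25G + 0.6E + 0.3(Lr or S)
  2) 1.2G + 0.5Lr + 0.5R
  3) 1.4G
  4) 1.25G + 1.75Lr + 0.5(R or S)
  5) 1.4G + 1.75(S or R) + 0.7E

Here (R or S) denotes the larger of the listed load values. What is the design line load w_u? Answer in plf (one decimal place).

(Lr or S) → S = 1123 plf; (R or S) → S = 1123 plf; (S or R) → S = 1123 plf.
1) 1.25(406) + 0.6(617) + 0.3(1123) = 507.5 + 370.2 + 336.9 = 1214.6
2) 1.2(406) + 0.5(898) + 0.5(883) = 487.2 + 449.0 + 441.5 = 1377.7
3) 1.4(406) = 568.4
4) 1.25(406) + 1.75(898) + 0.5(1123) = 507.5 + 1571.5 + 561.5 = 2640.5
5) 1.4(406) + 1.75(1123) + 0.7(617) = 568.4 + 1965.3 + 431.9 = 2965.6
Maximum is from combination 5.

2965.6 plf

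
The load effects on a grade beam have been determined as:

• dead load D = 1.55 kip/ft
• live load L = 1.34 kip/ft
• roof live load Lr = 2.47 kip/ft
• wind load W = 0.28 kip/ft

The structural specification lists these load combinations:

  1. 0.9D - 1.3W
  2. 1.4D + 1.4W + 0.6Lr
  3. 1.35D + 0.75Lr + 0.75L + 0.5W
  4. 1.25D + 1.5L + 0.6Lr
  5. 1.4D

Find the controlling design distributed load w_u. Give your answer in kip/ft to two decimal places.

5.43 kip/ft

1. 0.9(1.55) - 1.3(0.28) = 1.03
2. 1.4(1.55) + 1.4(0.28) + 0.6(2.47) = 2.17 + 0.39 + 1.48 = 4.04
3. 1.35(1.55) + 0.75(2.47) + 0.75(1.34) + 0.5(0.28) = 2.09 + 1.85 + 1.01 + 0.14 = 5.09
4. 1.25(1.55) + 1.5(1.34) + 0.6(2.47) = 1.94 + 2.01 + 1.48 = 5.43
5. 1.4(1.55) = 2.17
Combination 4 governs: w_u = 5.43 kip/ft.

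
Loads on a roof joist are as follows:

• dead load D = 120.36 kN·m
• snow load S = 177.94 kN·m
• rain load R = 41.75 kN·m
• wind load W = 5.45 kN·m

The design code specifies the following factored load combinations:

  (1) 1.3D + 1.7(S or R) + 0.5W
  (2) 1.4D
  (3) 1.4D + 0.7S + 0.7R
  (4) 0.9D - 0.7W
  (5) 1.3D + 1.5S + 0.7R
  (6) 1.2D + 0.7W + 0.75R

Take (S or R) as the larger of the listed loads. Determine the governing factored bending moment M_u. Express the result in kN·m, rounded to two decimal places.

461.69 kN·m

(S or R) → S = 177.94 kN·m.
(1) 1.3(120.36) + 1.7(177.94) + 0.5(5.45) = 461.69
(2) 1.4(120.36) = 168.50
(3) 1.4(120.36) + 0.7(177.94) + 0.7(41.75) = 322.29
(4) 0.9(120.36) - 0.7(5.45) = 104.51
(5) 1.3(120.36) + 1.5(177.94) + 0.7(41.75) = 452.60
(6) 1.2(120.36) + 0.7(5.45) + 0.75(41.75) = 179.56
Combination 1 governs: M_u = 461.69 kN·m.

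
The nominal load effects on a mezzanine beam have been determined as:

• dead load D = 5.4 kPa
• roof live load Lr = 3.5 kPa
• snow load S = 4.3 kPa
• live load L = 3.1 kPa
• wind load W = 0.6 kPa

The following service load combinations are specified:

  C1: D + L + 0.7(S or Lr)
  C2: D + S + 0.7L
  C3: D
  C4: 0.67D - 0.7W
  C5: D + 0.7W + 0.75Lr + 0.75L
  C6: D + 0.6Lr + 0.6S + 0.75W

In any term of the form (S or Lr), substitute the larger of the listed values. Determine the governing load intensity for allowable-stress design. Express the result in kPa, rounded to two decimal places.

11.87 kPa

(S or Lr) → S = 4.3 kPa.
C1: 1.0(5.4) + 1.0(3.1) + 0.7(4.3) = 5.40 + 3.10 + 3.01 = 11.51
C2: 1.0(5.4) + 1.0(4.3) + 0.7(3.1) = 5.40 + 4.30 + 2.17 = 11.87
C3: 1.0(5.4) = 5.40
C4: 0.67(5.4) - 0.7(0.6) = 3.62 - 0.42 = 3.20
C5: 1.0(5.4) + 0.7(0.6) + 0.75(3.5) + 0.75(3.1) = 10.77
C6: 1.0(5.4) + 0.6(3.5) + 0.6(4.3) + 0.75(0.6) = 5.40 + 2.10 + 2.58 + 0.45 = 10.53
Maximum is from combination 2.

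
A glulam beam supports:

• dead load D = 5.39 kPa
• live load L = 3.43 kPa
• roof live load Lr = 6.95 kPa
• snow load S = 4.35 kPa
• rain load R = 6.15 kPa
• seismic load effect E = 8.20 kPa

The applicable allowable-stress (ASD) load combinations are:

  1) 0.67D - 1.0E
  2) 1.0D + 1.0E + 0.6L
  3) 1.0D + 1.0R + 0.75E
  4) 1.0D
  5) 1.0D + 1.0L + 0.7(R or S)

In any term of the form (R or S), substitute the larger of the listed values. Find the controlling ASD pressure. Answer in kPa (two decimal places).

17.69 kPa

(R or S) → R = 6.15 kPa.
1) 0.67(5.39) - 1.0(8.20) = 3.61 - 8.20 = -4.59
2) 1.0(5.39) + 1.0(8.20) + 0.6(3.43) = 5.39 + 8.20 + 2.06 = 15.65
3) 1.0(5.39) + 1.0(6.15) + 0.75(8.20) = 5.39 + 6.15 + 6.15 = 17.69
4) 1.0(5.39) = 5.39
5) 1.0(5.39) + 1.0(3.43) + 0.7(6.15) = 5.39 + 3.43 + 4.31 = 13.13
The controlling combination is 3, giving 17.69 kPa.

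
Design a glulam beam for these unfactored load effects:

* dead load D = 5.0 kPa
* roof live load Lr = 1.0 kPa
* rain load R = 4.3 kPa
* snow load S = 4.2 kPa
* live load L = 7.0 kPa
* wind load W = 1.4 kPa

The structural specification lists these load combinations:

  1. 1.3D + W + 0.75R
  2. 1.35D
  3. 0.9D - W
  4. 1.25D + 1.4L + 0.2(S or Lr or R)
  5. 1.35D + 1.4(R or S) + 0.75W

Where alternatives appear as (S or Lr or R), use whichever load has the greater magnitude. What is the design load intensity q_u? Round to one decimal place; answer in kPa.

16.9 kPa

(S or Lr or R) → R = 4.3 kPa; (R or S) → R = 4.3 kPa.
1. 1.3(5.0) + 1.0(1.4) + 0.75(4.3) = 11.1
2. 1.35(5.0) = 6.8
3. 0.9(5.0) - 1.0(1.4) = 3.1
4. 1.25(5.0) + 1.4(7.0) + 0.2(4.3) = 16.9
5. 1.35(5.0) + 1.4(4.3) + 0.75(1.4) = 13.8
Maximum is from combination 4.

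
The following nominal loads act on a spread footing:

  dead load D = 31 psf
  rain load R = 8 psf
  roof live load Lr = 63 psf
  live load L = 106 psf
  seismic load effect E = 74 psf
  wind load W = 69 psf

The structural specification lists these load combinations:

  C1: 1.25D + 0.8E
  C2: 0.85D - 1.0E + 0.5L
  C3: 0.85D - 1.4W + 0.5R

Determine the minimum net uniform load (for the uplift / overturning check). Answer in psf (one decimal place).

C1: 1.25(31) + 0.8(74) = 38.8 + 59.2 = 98.0
C2: 0.85(31) - 1.0(74) + 0.5(106) = 26.4 - 74.0 + 53.0 = 5.4
C3: 0.85(31) - 1.4(69) + 0.5(8) = -66.3
Combination 3 gives the minimum: -66.3 psf.

-66.3 psf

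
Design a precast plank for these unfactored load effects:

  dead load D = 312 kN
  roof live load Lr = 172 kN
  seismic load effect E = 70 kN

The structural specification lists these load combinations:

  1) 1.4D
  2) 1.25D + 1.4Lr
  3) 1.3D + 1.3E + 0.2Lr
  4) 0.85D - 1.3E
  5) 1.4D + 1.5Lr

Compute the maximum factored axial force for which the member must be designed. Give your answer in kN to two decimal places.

694.80 kN

1) 1.4(312) = 436.80
2) 1.25(312) + 1.4(172) = 390.00 + 240.80 = 630.80
3) 1.3(312) + 1.3(70) + 0.2(172) = 405.60 + 91.00 + 34.40 = 531.00
4) 0.85(312) - 1.3(70) = 265.20 - 91.00 = 174.20
5) 1.4(312) + 1.5(172) = 436.80 + 258.00 = 694.80
Maximum is from combination 5.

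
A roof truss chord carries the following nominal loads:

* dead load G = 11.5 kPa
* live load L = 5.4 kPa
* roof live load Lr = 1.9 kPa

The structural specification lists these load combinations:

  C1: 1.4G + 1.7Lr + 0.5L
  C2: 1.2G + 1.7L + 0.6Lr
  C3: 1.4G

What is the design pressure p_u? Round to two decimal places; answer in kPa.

24.12 kPa

C1: 1.4(11.5) + 1.7(1.9) + 0.5(5.4) = 16.10 + 3.23 + 2.70 = 22.03
C2: 1.2(11.5) + 1.7(5.4) + 0.6(1.9) = 13.80 + 9.18 + 1.14 = 24.12
C3: 1.4(11.5) = 16.10
Maximum is from combination 2.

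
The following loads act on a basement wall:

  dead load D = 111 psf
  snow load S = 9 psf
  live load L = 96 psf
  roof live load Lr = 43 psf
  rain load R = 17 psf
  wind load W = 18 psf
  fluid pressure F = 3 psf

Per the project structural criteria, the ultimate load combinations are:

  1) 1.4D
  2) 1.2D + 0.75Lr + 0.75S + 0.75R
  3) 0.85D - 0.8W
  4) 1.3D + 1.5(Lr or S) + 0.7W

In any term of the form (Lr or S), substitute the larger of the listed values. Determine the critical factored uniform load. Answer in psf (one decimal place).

221.4 psf

(Lr or S) → Lr = 43 psf.
1) 1.4(111) = 155.4
2) 1.2(111) + 0.75(43) + 0.75(9) + 0.75(17) = 185.0
3) 0.85(111) - 0.8(18) = 94.4 - 14.4 = 80.0
4) 1.3(111) + 1.5(43) + 0.7(18) = 144.3 + 64.5 + 12.6 = 221.4
Combination 4 governs: q_u = 221.4 psf.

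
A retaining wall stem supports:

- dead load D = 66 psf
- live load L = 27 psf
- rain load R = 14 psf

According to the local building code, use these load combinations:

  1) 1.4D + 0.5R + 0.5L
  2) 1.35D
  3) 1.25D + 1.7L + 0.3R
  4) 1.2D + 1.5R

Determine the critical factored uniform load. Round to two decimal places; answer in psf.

1) 1.4(66) + 0.5(14) + 0.5(27) = 92.40 + 7.00 + 13.50 = 112.90
2) 1.35(66) = 89.10
3) 1.25(66) + 1.7(27) + 0.3(14) = 82.50 + 45.90 + 4.20 = 132.60
4) 1.2(66) + 1.5(14) = 79.20 + 21.00 = 100.20
The controlling combination is 3, giving 132.60 psf.

132.60 psf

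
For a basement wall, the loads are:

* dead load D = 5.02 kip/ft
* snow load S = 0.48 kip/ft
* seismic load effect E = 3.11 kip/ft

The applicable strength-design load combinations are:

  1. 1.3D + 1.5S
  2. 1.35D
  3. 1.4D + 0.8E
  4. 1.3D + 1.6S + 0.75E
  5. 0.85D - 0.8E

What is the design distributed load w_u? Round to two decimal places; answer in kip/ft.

1. 1.3(5.02) + 1.5(0.48) = 6.53 + 0.72 = 7.25
2. 1.35(5.02) = 6.78
3. 1.4(5.02) + 0.8(3.11) = 7.03 + 2.49 = 9.52
4. 1.3(5.02) + 1.6(0.48) + 0.75(3.11) = 6.53 + 0.77 + 2.33 = 9.63
5. 0.85(5.02) - 0.8(3.11) = 4.27 - 2.49 = 1.78
Maximum is from combination 4.

9.63 kip/ft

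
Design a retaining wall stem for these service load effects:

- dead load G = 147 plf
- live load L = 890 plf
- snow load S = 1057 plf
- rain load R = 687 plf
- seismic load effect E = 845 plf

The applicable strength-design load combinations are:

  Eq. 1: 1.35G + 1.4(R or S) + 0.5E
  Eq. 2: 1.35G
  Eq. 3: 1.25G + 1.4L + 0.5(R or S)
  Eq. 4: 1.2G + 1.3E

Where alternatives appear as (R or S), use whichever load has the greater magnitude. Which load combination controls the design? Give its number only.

(R or S) → S = 1057 plf.
Eq. 1: 1.35(147) + 1.4(1057) + 0.5(845) = 198.5 + 1479.8 + 422.5 = 2100.8
Eq. 2: 1.35(147) = 198.5
Eq. 3: 1.25(147) + 1.4(890) + 0.5(1057) = 183.8 + 1246.0 + 528.5 = 1958.3
Eq. 4: 1.2(147) + 1.3(845) = 176.4 + 1098.5 = 1274.9
The largest value is 2100.8 plf from combination 1.

Combination 1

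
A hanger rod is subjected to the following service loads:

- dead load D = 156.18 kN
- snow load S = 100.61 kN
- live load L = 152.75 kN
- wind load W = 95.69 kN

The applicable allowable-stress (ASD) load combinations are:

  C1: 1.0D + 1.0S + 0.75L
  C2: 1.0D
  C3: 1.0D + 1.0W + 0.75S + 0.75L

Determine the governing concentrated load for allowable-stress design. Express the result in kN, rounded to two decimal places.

C1: 1.0(156.18) + 1.0(100.61) + 0.75(152.75) = 156.18 + 100.61 + 114.56 = 371.35
C2: 1.0(156.18) = 156.18
C3: 1.0(156.18) + 1.0(95.69) + 0.75(100.61) + 0.75(152.75) = 156.18 + 95.69 + 75.46 + 114.56 = 441.89
Maximum is from combination 3.

441.89 kN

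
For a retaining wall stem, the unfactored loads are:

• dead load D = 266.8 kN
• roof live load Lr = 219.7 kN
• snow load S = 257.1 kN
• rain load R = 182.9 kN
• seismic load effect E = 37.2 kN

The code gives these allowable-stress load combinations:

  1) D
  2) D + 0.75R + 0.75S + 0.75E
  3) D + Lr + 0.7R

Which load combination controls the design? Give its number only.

1) 1.0(266.8) = 266.8
2) 1.0(266.8) + 0.75(182.9) + 0.75(257.1) + 0.75(37.2) = 624.7
3) 1.0(266.8) + 1.0(219.7) + 0.7(182.9) = 614.5
The largest value is 624.7 kN from combination 2.

Combination 2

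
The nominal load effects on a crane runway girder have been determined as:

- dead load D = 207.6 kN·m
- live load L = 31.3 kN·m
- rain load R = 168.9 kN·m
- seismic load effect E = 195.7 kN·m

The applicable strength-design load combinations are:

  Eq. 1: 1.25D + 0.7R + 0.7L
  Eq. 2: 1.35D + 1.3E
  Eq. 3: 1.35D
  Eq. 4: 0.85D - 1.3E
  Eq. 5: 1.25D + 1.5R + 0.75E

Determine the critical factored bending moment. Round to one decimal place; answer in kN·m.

Eq. 1: 1.25(207.6) + 0.7(168.9) + 0.7(31.3) = 259.5 + 118.2 + 21.9 = 399.6
Eq. 2: 1.35(207.6) + 1.3(195.7) = 280.3 + 254.4 = 534.7
Eq. 3: 1.35(207.6) = 280.3
Eq. 4: 0.85(207.6) - 1.3(195.7) = -78.0
Eq. 5: 1.25(207.6) + 1.5(168.9) + 0.75(195.7) = 659.6
Combination 5 governs: M_u = 659.6 kN·m.

659.6 kN·m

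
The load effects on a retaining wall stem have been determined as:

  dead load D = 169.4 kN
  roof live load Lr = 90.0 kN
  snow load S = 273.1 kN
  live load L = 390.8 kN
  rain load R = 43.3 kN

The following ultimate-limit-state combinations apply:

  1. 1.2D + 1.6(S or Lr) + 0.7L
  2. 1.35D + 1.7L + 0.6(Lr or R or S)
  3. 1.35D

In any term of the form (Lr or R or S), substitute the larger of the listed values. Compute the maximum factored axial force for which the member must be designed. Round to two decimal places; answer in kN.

(S or Lr) → S = 273.1 kN; (Lr or R or S) → S = 273.1 kN.
1. 1.2(169.4) + 1.6(273.1) + 0.7(390.8) = 913.80
2. 1.35(169.4) + 1.7(390.8) + 0.6(273.1) = 1056.91
3. 1.35(169.4) = 228.69
Combination 2 governs: N_u = 1056.91 kN.

1056.91 kN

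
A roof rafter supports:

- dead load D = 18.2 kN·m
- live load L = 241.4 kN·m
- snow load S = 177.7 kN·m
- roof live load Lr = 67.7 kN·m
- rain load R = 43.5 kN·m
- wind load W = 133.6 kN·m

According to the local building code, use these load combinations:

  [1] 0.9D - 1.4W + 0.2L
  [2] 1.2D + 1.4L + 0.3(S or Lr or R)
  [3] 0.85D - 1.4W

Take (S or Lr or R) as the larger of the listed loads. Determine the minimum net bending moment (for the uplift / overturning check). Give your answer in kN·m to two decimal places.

(S or Lr or R) → S = 177.7 kN·m.
[1] 0.9(18.2) - 1.4(133.6) + 0.2(241.4) = 16.38 - 187.04 + 48.28 = -122.38
[2] 1.2(18.2) + 1.4(241.4) + 0.3(177.7) = 21.84 + 337.96 + 53.31 = 413.11
[3] 0.85(18.2) - 1.4(133.6) = 15.47 - 187.04 = -171.57
Combination 3 gives the minimum: -171.57 kN·m.

-171.57 kN·m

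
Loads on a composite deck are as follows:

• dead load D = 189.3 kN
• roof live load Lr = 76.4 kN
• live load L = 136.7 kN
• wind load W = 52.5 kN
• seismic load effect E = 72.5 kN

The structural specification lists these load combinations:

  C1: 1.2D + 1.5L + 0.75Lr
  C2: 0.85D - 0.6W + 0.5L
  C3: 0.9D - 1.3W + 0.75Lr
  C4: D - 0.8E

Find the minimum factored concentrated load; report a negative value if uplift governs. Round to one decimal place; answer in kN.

C1: 1.2(189.3) + 1.5(136.7) + 0.75(76.4) = 489.5
C2: 0.85(189.3) - 0.6(52.5) + 0.5(136.7) = 197.8
C3: 0.9(189.3) - 1.3(52.5) + 0.75(76.4) = 159.4
C4: 1.0(189.3) - 0.8(72.5) = 131.3
Combination 4 gives the minimum: 131.3 kN.

131.3 kN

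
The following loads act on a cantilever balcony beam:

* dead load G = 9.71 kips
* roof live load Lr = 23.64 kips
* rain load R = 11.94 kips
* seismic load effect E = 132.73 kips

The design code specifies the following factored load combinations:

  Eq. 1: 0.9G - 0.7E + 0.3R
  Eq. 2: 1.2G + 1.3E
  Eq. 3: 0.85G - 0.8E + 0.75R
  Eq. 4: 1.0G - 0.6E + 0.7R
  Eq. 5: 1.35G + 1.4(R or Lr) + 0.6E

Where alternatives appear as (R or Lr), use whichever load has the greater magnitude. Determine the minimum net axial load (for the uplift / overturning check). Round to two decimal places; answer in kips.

(R or Lr) → Lr = 23.64 kips.
Eq. 1: 0.9(9.71) - 0.7(132.73) + 0.3(11.94) = 8.74 - 92.91 + 3.58 = -80.59
Eq. 2: 1.2(9.71) + 1.3(132.73) = 11.65 + 172.55 = 184.20
Eq. 3: 0.85(9.71) - 0.8(132.73) + 0.75(11.94) = -88.98
Eq. 4: 1.0(9.71) - 0.6(132.73) + 0.7(11.94) = 9.71 - 79.64 + 8.36 = -61.57
Eq. 5: 1.35(9.71) + 1.4(23.64) + 0.6(132.73) = 125.84
Combination 3 gives the minimum: -88.98 kips.

-88.98 kips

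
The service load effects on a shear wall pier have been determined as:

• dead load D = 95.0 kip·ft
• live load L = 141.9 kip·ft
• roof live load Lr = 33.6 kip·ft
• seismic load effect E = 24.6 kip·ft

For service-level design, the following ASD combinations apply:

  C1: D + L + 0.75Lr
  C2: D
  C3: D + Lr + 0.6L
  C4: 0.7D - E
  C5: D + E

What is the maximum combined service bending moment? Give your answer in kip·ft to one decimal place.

262.1 kip·ft

C1: 1.0(95.0) + 1.0(141.9) + 0.75(33.6) = 95.0 + 141.9 + 25.2 = 262.1
C2: 1.0(95.0) = 95.0
C3: 1.0(95.0) + 1.0(33.6) + 0.6(141.9) = 95.0 + 33.6 + 85.1 = 213.7
C4: 0.7(95.0) - 1.0(24.6) = 66.5 - 24.6 = 41.9
C5: 1.0(95.0) + 1.0(24.6) = 95.0 + 24.6 = 119.6
Maximum is from combination 1.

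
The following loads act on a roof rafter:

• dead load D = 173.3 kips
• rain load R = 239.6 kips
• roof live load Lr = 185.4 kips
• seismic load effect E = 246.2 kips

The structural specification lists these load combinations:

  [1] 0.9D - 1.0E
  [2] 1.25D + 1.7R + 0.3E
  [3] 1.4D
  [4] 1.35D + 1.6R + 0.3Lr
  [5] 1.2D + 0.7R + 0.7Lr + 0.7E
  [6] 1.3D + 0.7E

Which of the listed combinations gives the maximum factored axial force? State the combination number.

[1] 0.9(173.3) - 1.0(246.2) = 155.97 - 246.20 = -90.23
[2] 1.25(173.3) + 1.7(239.6) + 0.3(246.2) = 216.63 + 407.32 + 73.86 = 697.81
[3] 1.4(173.3) = 242.62
[4] 1.35(173.3) + 1.6(239.6) + 0.3(185.4) = 233.96 + 383.36 + 55.62 = 672.94
[5] 1.2(173.3) + 0.7(239.6) + 0.7(185.4) + 0.7(246.2) = 207.96 + 167.72 + 129.78 + 172.34 = 677.80
[6] 1.3(173.3) + 0.7(246.2) = 225.29 + 172.34 = 397.63
The largest value is 697.81 kips from combination 2.

Combination 2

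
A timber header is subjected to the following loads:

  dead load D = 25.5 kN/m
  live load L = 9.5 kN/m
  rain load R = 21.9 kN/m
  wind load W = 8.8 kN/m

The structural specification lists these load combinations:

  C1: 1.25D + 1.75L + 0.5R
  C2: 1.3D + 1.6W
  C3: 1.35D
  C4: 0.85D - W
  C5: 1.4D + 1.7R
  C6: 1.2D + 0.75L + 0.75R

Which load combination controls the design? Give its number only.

C1: 1.25(25.5) + 1.75(9.5) + 0.5(21.9) = 59.45
C2: 1.3(25.5) + 1.6(8.8) = 47.23
C3: 1.35(25.5) = 34.43
C4: 0.85(25.5) - 1.0(8.8) = 12.88
C5: 1.4(25.5) + 1.7(21.9) = 72.93
C6: 1.2(25.5) + 0.75(9.5) + 0.75(21.9) = 54.15
The largest value is 72.93 kN/m from combination 5.

Combination 5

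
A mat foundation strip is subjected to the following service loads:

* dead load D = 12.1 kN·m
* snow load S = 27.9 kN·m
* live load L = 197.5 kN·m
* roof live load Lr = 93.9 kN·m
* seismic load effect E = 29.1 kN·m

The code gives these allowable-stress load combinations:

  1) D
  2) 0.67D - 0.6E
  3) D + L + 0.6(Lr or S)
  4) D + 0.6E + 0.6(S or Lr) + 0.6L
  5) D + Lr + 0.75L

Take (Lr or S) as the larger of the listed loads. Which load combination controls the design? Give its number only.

Combination 3

(Lr or S) → Lr = 93.9 kN·m; (S or Lr) → Lr = 93.9 kN·m.
1) 1.0(12.1) = 12.10
2) 0.67(12.1) - 0.6(29.1) = 8.11 - 17.46 = -9.35
3) 1.0(12.1) + 1.0(197.5) + 0.6(93.9) = 12.10 + 197.50 + 56.34 = 265.94
4) 1.0(12.1) + 0.6(29.1) + 0.6(93.9) + 0.6(197.5) = 12.10 + 17.46 + 56.34 + 118.50 = 204.40
5) 1.0(12.1) + 1.0(93.9) + 0.75(197.5) = 12.10 + 93.90 + 148.13 = 254.13
The largest value is 265.94 kN·m from combination 3.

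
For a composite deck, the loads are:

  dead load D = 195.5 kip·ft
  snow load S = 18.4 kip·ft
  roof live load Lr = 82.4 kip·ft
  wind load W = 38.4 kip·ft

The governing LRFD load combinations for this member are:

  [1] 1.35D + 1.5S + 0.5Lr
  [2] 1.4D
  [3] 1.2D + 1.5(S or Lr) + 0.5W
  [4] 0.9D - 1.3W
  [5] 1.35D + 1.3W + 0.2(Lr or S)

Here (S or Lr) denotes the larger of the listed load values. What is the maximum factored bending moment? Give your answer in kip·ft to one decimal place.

377.4 kip·ft

(S or Lr) → Lr = 82.4 kip·ft; (Lr or S) → Lr = 82.4 kip·ft.
[1] 1.35(195.5) + 1.5(18.4) + 0.5(82.4) = 263.9 + 27.6 + 41.2 = 332.7
[2] 1.4(195.5) = 273.7
[3] 1.2(195.5) + 1.5(82.4) + 0.5(38.4) = 234.6 + 123.6 + 19.2 = 377.4
[4] 0.9(195.5) - 1.3(38.4) = 126.0
[5] 1.35(195.5) + 1.3(38.4) + 0.2(82.4) = 263.9 + 49.9 + 16.5 = 330.3
Maximum is from combination 3.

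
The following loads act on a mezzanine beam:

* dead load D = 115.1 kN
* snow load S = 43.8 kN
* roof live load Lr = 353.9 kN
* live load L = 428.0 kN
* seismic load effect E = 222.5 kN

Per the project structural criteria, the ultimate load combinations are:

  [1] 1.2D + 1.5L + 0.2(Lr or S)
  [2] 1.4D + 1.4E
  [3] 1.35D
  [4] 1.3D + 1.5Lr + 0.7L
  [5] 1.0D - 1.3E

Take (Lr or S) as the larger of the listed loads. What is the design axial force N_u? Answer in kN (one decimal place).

(Lr or S) → Lr = 353.9 kN.
[1] 1.2(115.1) + 1.5(428.0) + 0.2(353.9) = 138.1 + 642.0 + 70.8 = 850.9
[2] 1.4(115.1) + 1.4(222.5) = 161.1 + 311.5 = 472.6
[3] 1.35(115.1) = 155.4
[4] 1.3(115.1) + 1.5(353.9) + 0.7(428.0) = 149.6 + 530.9 + 299.6 = 980.1
[5] 1.0(115.1) - 1.3(222.5) = 115.1 - 289.3 = -174.2
Combination 4 governs: N_u = 980.1 kN.

980.1 kN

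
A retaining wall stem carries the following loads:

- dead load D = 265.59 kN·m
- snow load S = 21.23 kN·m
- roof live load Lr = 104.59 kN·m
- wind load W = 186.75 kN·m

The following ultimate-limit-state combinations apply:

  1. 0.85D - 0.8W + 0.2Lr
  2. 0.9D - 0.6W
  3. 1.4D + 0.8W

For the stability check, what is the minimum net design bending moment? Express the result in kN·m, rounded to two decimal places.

1. 0.85(265.59) - 0.8(186.75) + 0.2(104.59) = 97.27
2. 0.9(265.59) - 0.6(186.75) = 126.98
3. 1.4(265.59) + 0.8(186.75) = 521.23
Combination 1 gives the minimum: 97.27 kN·m.

97.27 kN·m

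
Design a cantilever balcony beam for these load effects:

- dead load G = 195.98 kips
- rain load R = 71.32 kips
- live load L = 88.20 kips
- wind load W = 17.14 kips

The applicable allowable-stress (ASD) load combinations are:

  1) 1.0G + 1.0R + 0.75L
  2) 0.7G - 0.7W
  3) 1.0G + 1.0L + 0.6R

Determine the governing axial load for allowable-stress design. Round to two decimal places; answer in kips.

333.45 kips

1) 1.0(195.98) + 1.0(71.32) + 0.75(88.20) = 195.98 + 71.32 + 66.15 = 333.45
2) 0.7(195.98) - 0.7(17.14) = 137.19 - 12.00 = 125.19
3) 1.0(195.98) + 1.0(88.20) + 0.6(71.32) = 195.98 + 88.20 + 42.79 = 326.97
Maximum is from combination 1.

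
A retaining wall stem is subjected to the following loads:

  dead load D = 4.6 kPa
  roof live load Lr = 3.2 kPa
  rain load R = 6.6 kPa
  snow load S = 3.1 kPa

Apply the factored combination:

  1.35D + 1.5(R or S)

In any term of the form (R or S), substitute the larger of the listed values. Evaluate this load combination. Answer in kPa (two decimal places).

(R or S) → R = 6.6 kPa.
1.35(4.6) + 1.5(6.6) = 6.21 + 9.90 = 16.11
p_u = 16.11 kPa.

16.11 kPa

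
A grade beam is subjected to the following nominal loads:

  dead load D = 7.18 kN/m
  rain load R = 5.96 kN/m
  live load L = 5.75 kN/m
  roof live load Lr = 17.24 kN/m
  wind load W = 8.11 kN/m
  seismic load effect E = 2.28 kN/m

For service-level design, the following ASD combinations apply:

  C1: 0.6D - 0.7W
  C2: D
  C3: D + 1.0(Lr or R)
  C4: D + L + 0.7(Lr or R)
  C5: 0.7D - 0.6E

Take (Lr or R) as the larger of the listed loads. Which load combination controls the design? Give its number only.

(Lr or R) → Lr = 17.24 kN/m.
C1: 0.6(7.18) - 0.7(8.11) = -1.37
C2: 1.0(7.18) = 7.18
C3: 1.0(7.18) + 1.0(17.24) = 24.42
C4: 1.0(7.18) + 1.0(5.75) + 0.7(17.24) = 25.00
C5: 0.7(7.18) - 0.6(2.28) = 3.66
The largest value is 25.00 kN/m from combination 4.

Combination 4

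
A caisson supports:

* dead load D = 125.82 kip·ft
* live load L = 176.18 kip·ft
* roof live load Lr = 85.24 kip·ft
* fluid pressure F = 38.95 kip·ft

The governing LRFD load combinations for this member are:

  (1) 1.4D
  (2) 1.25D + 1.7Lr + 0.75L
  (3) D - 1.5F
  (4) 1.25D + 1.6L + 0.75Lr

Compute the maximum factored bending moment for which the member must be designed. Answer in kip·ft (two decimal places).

(1) 1.4(125.82) = 176.15
(2) 1.25(125.82) + 1.7(85.24) + 0.75(176.18) = 434.32
(3) 1.0(125.82) - 1.5(38.95) = 67.40
(4) 1.25(125.82) + 1.6(176.18) + 0.75(85.24) = 503.09
The controlling combination is 4, giving 503.09 kip·ft.

503.09 kip·ft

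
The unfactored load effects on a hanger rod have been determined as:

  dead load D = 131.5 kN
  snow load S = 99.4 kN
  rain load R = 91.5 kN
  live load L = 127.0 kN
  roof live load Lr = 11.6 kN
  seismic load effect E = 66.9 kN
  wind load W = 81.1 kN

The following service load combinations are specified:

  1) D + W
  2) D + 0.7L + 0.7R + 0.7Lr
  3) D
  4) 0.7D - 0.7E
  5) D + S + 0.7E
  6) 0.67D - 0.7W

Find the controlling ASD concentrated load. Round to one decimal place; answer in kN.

1) 1.0(131.5) + 1.0(81.1) = 131.5 + 81.1 = 212.6
2) 1.0(131.5) + 0.7(127.0) + 0.7(91.5) + 0.7(11.6) = 131.5 + 88.9 + 64.1 + 8.1 = 292.6
3) 1.0(131.5) = 131.5
4) 0.7(131.5) - 0.7(66.9) = 45.2
5) 1.0(131.5) + 1.0(99.4) + 0.7(66.9) = 131.5 + 99.4 + 46.8 = 277.7
6) 0.67(131.5) - 0.7(81.1) = 88.1 - 56.8 = 31.3
The controlling combination is 2, giving 292.6 kN.

292.6 kN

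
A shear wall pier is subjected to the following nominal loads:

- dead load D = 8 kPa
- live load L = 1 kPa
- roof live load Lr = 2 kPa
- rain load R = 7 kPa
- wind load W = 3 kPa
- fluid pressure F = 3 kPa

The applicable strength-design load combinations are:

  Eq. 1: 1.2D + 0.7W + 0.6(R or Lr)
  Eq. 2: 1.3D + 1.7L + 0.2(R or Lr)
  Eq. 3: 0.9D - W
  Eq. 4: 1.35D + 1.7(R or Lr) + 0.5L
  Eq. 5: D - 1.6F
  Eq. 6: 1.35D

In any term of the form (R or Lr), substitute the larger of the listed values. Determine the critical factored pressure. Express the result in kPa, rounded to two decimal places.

(R or Lr) → R = 7 kPa.
Eq. 1: 1.2(8) + 0.7(3) + 0.6(7) = 15.90
Eq. 2: 1.3(8) + 1.7(1) + 0.2(7) = 13.50
Eq. 3: 0.9(8) - 1.0(3) = 4.20
Eq. 4: 1.35(8) + 1.7(7) + 0.5(1) = 23.20
Eq. 5: 1.0(8) - 1.6(3) = 3.20
Eq. 6: 1.35(8) = 10.80
Combination 4 governs: p_u = 23.20 kPa.

23.20 kPa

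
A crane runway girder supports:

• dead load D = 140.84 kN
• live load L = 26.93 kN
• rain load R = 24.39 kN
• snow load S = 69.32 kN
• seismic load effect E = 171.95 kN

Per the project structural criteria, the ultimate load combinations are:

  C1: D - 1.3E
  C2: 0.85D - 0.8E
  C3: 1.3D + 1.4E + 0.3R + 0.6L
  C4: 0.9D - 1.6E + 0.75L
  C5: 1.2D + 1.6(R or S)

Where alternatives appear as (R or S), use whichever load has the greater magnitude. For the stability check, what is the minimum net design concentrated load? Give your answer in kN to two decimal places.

-128.17 kN

(R or S) → S = 69.32 kN.
C1: 1.0(140.84) - 1.3(171.95) = 140.84 - 223.54 = -82.70
C2: 0.85(140.84) - 0.8(171.95) = 119.71 - 137.56 = -17.85
C3: 1.3(140.84) + 1.4(171.95) + 0.3(24.39) + 0.6(26.93) = 183.09 + 240.73 + 7.32 + 16.16 = 447.30
C4: 0.9(140.84) - 1.6(171.95) + 0.75(26.93) = -128.17
C5: 1.2(140.84) + 1.6(69.32) = 169.01 + 110.91 = 279.92
Combination 4 gives the minimum: -128.17 kN.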